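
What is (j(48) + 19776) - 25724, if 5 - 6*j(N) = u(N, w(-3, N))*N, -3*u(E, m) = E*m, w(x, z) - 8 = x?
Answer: -31843/6 ≈ -5307.2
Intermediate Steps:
w(x, z) = 8 + x
u(E, m) = -E*m/3
j(N) = ⅚ + 5*N²/18 (j(N) = ⅚ - (-N*(8 - 3)/3)*N/6 = ⅚ - (-⅓*N*5)*N/6 = ⅚ - (-5*N/3)*N/6 = ⅚ - (-5)*N²/18 = ⅚ + 5*N²/18)
(j(48) + 19776) - 25724 = ((⅚ + (5/18)*48²) + 19776) - 25724 = ((⅚ + (5/18)*2304) + 19776) - 25724 = ((⅚ + 640) + 19776) - 25724 = (3845/6 + 19776) - 25724 = 122501/6 - 25724 = -31843/6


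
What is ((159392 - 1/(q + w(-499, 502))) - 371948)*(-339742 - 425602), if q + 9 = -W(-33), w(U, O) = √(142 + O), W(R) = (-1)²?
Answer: 2765534046658/17 + 47834*√161/17 ≈ 1.6268e+11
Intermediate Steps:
W(R) = 1
q = -10 (q = -9 - 1*1 = -9 - 1 = -10)
((159392 - 1/(q + w(-499, 502))) - 371948)*(-339742 - 425602) = ((159392 - 1/(-10 + √(142 + 502))) - 371948)*(-339742 - 425602) = ((159392 - 1/(-10 + √644)) - 371948)*(-765344) = ((159392 - 1/(-10 + 2*√161)) - 371948)*(-765344) = (-212556 - 1/(-10 + 2*√161))*(-765344) = 162678459264 + 765344/(-10 + 2*√161)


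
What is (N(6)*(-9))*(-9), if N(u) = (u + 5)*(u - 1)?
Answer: 4455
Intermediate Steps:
N(u) = (-1 + u)*(5 + u) (N(u) = (5 + u)*(-1 + u) = (-1 + u)*(5 + u))
(N(6)*(-9))*(-9) = ((-5 + 6² + 4*6)*(-9))*(-9) = ((-5 + 36 + 24)*(-9))*(-9) = (55*(-9))*(-9) = -495*(-9) = 4455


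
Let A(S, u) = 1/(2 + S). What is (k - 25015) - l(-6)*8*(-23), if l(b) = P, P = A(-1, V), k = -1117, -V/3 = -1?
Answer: -25948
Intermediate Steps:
V = 3 (V = -3*(-1) = 3)
P = 1 (P = 1/(2 - 1) = 1/1 = 1)
l(b) = 1
(k - 25015) - l(-6)*8*(-23) = (-1117 - 25015) - 1*8*(-23) = -26132 - 8*(-23) = -26132 - 1*(-184) = -26132 + 184 = -25948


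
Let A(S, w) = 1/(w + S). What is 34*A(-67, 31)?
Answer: -17/18 ≈ -0.94444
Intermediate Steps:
A(S, w) = 1/(S + w)
34*A(-67, 31) = 34/(-67 + 31) = 34/(-36) = 34*(-1/36) = -17/18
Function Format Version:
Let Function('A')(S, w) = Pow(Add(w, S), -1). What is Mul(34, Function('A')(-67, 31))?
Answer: Rational(-17, 18) ≈ -0.94444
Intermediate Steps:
Function('A')(S, w) = Pow(Add(S, w), -1)
Mul(34, Function('A')(-67, 31)) = Mul(34, Pow(Add(-67, 31), -1)) = Mul(34, Pow(-36, -1)) = Mul(34, Rational(-1, 36)) = Rational(-17, 18)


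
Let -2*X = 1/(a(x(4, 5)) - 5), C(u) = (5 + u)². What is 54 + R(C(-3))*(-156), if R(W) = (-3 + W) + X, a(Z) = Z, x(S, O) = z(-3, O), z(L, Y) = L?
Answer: -447/4 ≈ -111.75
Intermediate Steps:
x(S, O) = -3
X = 1/16 (X = -1/(2*(-3 - 5)) = -½/(-8) = -½*(-⅛) = 1/16 ≈ 0.062500)
R(W) = -47/16 + W (R(W) = (-3 + W) + 1/16 = -47/16 + W)
54 + R(C(-3))*(-156) = 54 + (-47/16 + (5 - 3)²)*(-156) = 54 + (-47/16 + 2²)*(-156) = 54 + (-47/16 + 4)*(-156) = 54 + (17/16)*(-156) = 54 - 663/4 = -447/4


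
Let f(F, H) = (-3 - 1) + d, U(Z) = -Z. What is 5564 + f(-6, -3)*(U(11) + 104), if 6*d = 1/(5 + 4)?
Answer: 93487/18 ≈ 5193.7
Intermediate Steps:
d = 1/54 (d = 1/(6*(5 + 4)) = (1/6)/9 = (1/6)*(1/9) = 1/54 ≈ 0.018519)
f(F, H) = -215/54 (f(F, H) = (-3 - 1) + 1/54 = -4 + 1/54 = -215/54)
5564 + f(-6, -3)*(U(11) + 104) = 5564 - 215*(-1*11 + 104)/54 = 5564 - 215*(-11 + 104)/54 = 5564 - 215/54*93 = 5564 - 6665/18 = 93487/18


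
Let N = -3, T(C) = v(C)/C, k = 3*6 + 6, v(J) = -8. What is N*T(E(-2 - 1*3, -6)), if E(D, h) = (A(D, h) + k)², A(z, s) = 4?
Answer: 3/98 ≈ 0.030612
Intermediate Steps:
k = 24 (k = 18 + 6 = 24)
E(D, h) = 784 (E(D, h) = (4 + 24)² = 28² = 784)
T(C) = -8/C
N*T(E(-2 - 1*3, -6)) = -(-24)/784 = -3*(-1/98) = 3/98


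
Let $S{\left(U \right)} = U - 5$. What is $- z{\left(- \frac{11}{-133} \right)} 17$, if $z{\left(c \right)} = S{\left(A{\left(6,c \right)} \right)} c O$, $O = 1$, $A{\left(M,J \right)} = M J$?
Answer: $\frac{112013}{17689} \approx 6.3324$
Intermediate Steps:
$A{\left(M,J \right)} = J M$
$S{\left(U \right)} = -5 + U$
$z{\left(c \right)} = c \left(-5 + 6 c\right)$ ($z{\left(c \right)} = \left(-5 + c 6\right) c 1 = \left(-5 + 6 c\right) c 1 = c \left(-5 + 6 c\right) 1 = c \left(-5 + 6 c\right)$)
$- z{\left(- \frac{11}{-133} \right)} 17 = - - \frac{11}{-133} \left(-5 + 6 \left(- \frac{11}{-133}\right)\right) 17 = - \left(-11\right) \left(- \frac{1}{133}\right) \left(-5 + 6 \left(\left(-11\right) \left(- \frac{1}{133}\right)\right)\right) 17 = - \frac{11 \left(-5 + 6 \cdot \frac{11}{133}\right)}{133} \cdot 17 = - \frac{11 \left(-5 + \frac{66}{133}\right)}{133} \cdot 17 = - \frac{11}{133} \left(- \frac{599}{133}\right) 17 = - \frac{\left(-6589\right) 17}{17689} = \left(-1\right) \left(- \frac{112013}{17689}\right) = \frac{112013}{17689}$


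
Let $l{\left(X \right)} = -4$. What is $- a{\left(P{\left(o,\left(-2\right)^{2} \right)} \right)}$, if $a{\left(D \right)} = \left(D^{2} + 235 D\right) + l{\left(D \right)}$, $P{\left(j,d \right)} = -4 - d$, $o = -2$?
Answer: $1820$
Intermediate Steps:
$a{\left(D \right)} = -4 + D^{2} + 235 D$ ($a{\left(D \right)} = \left(D^{2} + 235 D\right) - 4 = -4 + D^{2} + 235 D$)
$- a{\left(P{\left(o,\left(-2\right)^{2} \right)} \right)} = - (-4 + \left(-4 - \left(-2\right)^{2}\right)^{2} + 235 \left(-4 - \left(-2\right)^{2}\right)) = - (-4 + \left(-4 - 4\right)^{2} + 235 \left(-4 - 4\right)) = - (-4 + \left(-8\right)^{2} + 235 \left(-8\right)) = - (-4 + 64 - 1880) = \left(-1\right) \left(-1820\right) = 1820$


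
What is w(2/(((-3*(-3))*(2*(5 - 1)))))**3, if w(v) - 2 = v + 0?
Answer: 389017/46656 ≈ 8.3380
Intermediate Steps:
w(v) = 2 + v (w(v) = 2 + (v + 0) = 2 + v)
w(2/(((-3*(-3))*(2*(5 - 1)))))**3 = (2 + 2/(((-3*(-3))*(2*(5 - 1)))))**3 = (2 + 2/((9*(2*4))))**3 = (2 + 2/((9*8)))**3 = (2 + 2/72)**3 = (2 + 2*(1/72))**3 = (2 + 1/36)**3 = (73/36)**3 = 389017/46656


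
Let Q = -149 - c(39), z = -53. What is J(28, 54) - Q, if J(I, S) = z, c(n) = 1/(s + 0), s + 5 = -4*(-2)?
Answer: 289/3 ≈ 96.333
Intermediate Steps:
s = 3 (s = -5 - 4*(-2) = -5 + 8 = 3)
c(n) = ⅓ (c(n) = 1/(3 + 0) = 1/3 = ⅓)
J(I, S) = -53
Q = -448/3 (Q = -149 - 1*⅓ = -149 - ⅓ = -448/3 ≈ -149.33)
J(28, 54) - Q = -53 - 1*(-448/3) = -53 + 448/3 = 289/3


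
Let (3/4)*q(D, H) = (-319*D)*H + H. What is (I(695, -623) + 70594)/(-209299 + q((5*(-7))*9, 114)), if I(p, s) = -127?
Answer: 70467/15064573 ≈ 0.0046777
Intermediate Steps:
q(D, H) = 4*H/3 - 1276*D*H/3 (q(D, H) = 4*((-319*D)*H + H)/3 = 4*(-319*D*H + H)/3 = 4*(H - 319*D*H)/3 = 4*H/3 - 1276*D*H/3)
(I(695, -623) + 70594)/(-209299 + q((5*(-7))*9, 114)) = (-127 + 70594)/(-209299 + (4/3)*114*(1 - 319*5*(-7)*9)) = 70467/(-209299 + (4/3)*114*(1 - (-11165)*9)) = 70467/(-209299 + (4/3)*114*(1 - 319*(-315))) = 70467/(-209299 + (4/3)*114*(1 + 100485)) = 70467/(-209299 + (4/3)*114*100486) = 70467/(-209299 + 15273872) = 70467/15064573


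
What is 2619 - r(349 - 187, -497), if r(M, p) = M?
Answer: 2457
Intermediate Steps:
2619 - r(349 - 187, -497) = 2619 - (349 - 187) = 2619 - 1*162 = 2619 - 162 = 2457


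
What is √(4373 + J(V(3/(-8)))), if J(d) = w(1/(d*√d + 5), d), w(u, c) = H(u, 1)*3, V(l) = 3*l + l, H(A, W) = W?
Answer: 2*√1094 ≈ 66.151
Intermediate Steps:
V(l) = 4*l
w(u, c) = 3 (w(u, c) = 1*3 = 3)
J(d) = 3
√(4373 + J(V(3/(-8)))) = √(4373 + 3) = √4376 = 2*√1094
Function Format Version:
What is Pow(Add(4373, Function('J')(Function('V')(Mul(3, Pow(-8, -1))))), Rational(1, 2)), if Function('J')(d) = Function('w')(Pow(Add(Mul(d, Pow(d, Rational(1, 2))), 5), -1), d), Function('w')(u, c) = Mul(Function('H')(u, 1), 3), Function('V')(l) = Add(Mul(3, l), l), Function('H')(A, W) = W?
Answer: Mul(2, Pow(1094, Rational(1, 2))) ≈ 66.151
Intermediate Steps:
Function('V')(l) = Mul(4, l)
Function('w')(u, c) = 3 (Function('w')(u, c) = Mul(1, 3) = 3)
Function('J')(d) = 3
Pow(Add(4373, Function('J')(Function('V')(Mul(3, Pow(-8, -1))))), Rational(1, 2)) = Pow(Add(4373, 3), Rational(1, 2)) = Pow(4376, Rational(1, 2)) = Mul(2, Pow(1094, Rational(1, 2)))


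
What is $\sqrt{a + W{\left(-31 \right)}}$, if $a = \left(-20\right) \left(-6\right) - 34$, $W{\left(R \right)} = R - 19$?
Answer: $6$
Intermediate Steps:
$W{\left(R \right)} = -19 + R$
$a = 86$ ($a = 120 - 34 = 86$)
$\sqrt{a + W{\left(-31 \right)}} = \sqrt{86 - 50} = \sqrt{36} = 6$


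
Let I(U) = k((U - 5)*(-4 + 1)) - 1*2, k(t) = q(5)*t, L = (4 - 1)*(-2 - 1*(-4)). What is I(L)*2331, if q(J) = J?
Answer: -39627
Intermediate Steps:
L = 6 (L = 3*(-2 + 4) = 3*2 = 6)
k(t) = 5*t
I(U) = 73 - 15*U (I(U) = 5*((U - 5)*(-4 + 1)) - 1*2 = 5*((-5 + U)*(-3)) - 2 = 5*(15 - 3*U) - 2 = (75 - 15*U) - 2 = 73 - 15*U)
I(L)*2331 = (73 - 15*6)*2331 = (73 - 90)*2331 = -17*2331 = -39627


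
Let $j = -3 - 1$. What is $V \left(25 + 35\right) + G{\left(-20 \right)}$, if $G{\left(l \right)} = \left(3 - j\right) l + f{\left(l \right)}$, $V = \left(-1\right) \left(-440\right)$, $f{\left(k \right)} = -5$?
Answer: $26255$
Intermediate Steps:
$j = -4$
$V = 440$
$G{\left(l \right)} = -5 + 7 l$ ($G{\left(l \right)} = \left(3 - -4\right) l - 5 = \left(3 + 4\right) l - 5 = 7 l - 5 = -5 + 7 l$)
$V \left(25 + 35\right) + G{\left(-20 \right)} = 440 \left(25 + 35\right) + \left(-5 + 7 \left(-20\right)\right) = 440 \cdot 60 - 145 = 26400 - 145 = 26255$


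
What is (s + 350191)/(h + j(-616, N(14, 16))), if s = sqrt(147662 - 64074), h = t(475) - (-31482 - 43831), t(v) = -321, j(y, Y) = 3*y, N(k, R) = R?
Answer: 350191/73144 + sqrt(20897)/36572 ≈ 4.7916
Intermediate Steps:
h = 74992 (h = -321 - (-31482 - 43831) = -321 - 1*(-75313) = -321 + 75313 = 74992)
s = 2*sqrt(20897) (s = sqrt(83588) = 2*sqrt(20897) ≈ 289.12)
(s + 350191)/(h + j(-616, N(14, 16))) = (2*sqrt(20897) + 350191)/(74992 + 3*(-616)) = (350191 + 2*sqrt(20897))/(74992 - 1848) = (350191 + 2*sqrt(20897))/73144 = (350191 + 2*sqrt(20897))*(1/73144) = 350191/73144 + sqrt(20897)/36572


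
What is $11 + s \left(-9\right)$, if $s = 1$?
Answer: $2$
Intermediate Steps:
$11 + s \left(-9\right) = 11 + 1 \left(-9\right) = 11 - 9 = 2$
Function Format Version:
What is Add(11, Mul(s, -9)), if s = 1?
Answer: 2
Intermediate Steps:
Add(11, Mul(s, -9)) = Add(11, Mul(1, -9)) = Add(11, -9) = 2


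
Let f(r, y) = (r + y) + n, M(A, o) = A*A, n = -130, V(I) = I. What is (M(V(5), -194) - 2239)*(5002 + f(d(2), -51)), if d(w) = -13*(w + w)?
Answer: -10558566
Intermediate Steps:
M(A, o) = A²
d(w) = -26*w (d(w) = -13*2*w = -26*w)
f(r, y) = -130 + r + y (f(r, y) = (r + y) - 130 = -130 + r + y)
(M(V(5), -194) - 2239)*(5002 + f(d(2), -51)) = (5² - 2239)*(5002 + (-130 - 26*2 - 51)) = (25 - 2239)*(5002 + (-130 - 52 - 51)) = -2214*(5002 - 233) = -2214*4769 = -10558566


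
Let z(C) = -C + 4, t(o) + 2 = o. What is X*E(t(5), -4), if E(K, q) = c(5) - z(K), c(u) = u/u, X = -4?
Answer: 0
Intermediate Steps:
t(o) = -2 + o
z(C) = 4 - C
c(u) = 1
E(K, q) = -3 + K (E(K, q) = 1 - (4 - K) = 1 + (-4 + K) = -3 + K)
X*E(t(5), -4) = -4*(-3 + (-2 + 5)) = -4*(-3 + 3) = -4*0 = 0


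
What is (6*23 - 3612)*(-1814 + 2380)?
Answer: -1966284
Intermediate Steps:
(6*23 - 3612)*(-1814 + 2380) = (138 - 3612)*566 = -3474*566 = -1966284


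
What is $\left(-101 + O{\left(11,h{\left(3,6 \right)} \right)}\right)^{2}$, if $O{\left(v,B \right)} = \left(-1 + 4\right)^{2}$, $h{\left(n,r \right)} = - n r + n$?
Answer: $8464$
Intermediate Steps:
$h{\left(n,r \right)} = n - n r$ ($h{\left(n,r \right)} = - n r + n = n - n r$)
$O{\left(v,B \right)} = 9$ ($O{\left(v,B \right)} = 3^{2} = 9$)
$\left(-101 + O{\left(11,h{\left(3,6 \right)} \right)}\right)^{2} = \left(-101 + 9\right)^{2} = \left(-92\right)^{2} = 8464$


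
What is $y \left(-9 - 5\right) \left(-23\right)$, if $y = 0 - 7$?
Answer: $-2254$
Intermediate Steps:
$y = -7$
$y \left(-9 - 5\right) \left(-23\right) = - 7 \left(-9 - 5\right) \left(-23\right) = \left(-7\right) \left(-14\right) \left(-23\right) = 98 \left(-23\right) = -2254$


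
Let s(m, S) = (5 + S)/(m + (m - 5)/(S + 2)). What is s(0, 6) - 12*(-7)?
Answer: 332/5 ≈ 66.400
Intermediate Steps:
s(m, S) = (5 + S)/(m + (-5 + m)/(2 + S))
s(0, 6) - 12*(-7) = (10 + 6**2 + 7*6)/(-5 + 3*0 + 6*0) - 12*(-7) = (10 + 36 + 42)/(-5 + 0 + 0) + 84 = 88/(-5) + 84 = -1/5*88 + 84 = -88/5 + 84 = 332/5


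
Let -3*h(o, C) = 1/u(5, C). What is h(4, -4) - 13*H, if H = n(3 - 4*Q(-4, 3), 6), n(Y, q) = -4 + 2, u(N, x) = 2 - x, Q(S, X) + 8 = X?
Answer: 467/18 ≈ 25.944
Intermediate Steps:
Q(S, X) = -8 + X
n(Y, q) = -2
H = -2
h(o, C) = -1/(3*(2 - C))
h(4, -4) - 13*H = 1/(3*(-2 - 4)) - 13*(-2) = (⅓)/(-6) + 26 = (⅓)*(-⅙) + 26 = -1/18 + 26 = 467/18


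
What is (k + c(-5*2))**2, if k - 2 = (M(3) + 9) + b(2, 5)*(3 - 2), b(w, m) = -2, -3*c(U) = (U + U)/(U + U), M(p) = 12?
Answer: 3844/9 ≈ 427.11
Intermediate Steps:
c(U) = -1/3 (c(U) = -(U + U)/(3*(U + U)) = -2*U/(3*(2*U)) = -2*U*1/(2*U)/3 = -1/3*1 = -1/3)
k = 21 (k = 2 + ((12 + 9) - 2*(3 - 2)) = 2 + (21 - 2*1) = 2 + (21 - 2) = 2 + 19 = 21)
(k + c(-5*2))**2 = (21 - 1/3)**2 = (62/3)**2 = 3844/9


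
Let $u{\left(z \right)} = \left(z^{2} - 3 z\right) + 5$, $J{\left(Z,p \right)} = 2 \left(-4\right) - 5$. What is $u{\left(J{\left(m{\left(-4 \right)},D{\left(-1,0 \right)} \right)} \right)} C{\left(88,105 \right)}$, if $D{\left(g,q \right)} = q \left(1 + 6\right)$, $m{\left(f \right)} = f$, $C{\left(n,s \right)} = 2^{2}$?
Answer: $852$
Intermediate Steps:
$C{\left(n,s \right)} = 4$
$D{\left(g,q \right)} = 7 q$ ($D{\left(g,q \right)} = q 7 = 7 q$)
$J{\left(Z,p \right)} = -13$ ($J{\left(Z,p \right)} = -8 - 5 = -13$)
$u{\left(z \right)} = 5 + z^{2} - 3 z$
$u{\left(J{\left(m{\left(-4 \right)},D{\left(-1,0 \right)} \right)} \right)} C{\left(88,105 \right)} = \left(5 + \left(-13\right)^{2} - -39\right) 4 = \left(5 + 169 + 39\right) 4 = 213 \cdot 4 = 852$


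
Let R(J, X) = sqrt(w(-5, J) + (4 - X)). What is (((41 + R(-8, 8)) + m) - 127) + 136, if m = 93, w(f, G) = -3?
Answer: 143 + I*sqrt(7) ≈ 143.0 + 2.6458*I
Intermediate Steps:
R(J, X) = sqrt(1 - X) (R(J, X) = sqrt(-3 + (4 - X)) = sqrt(1 - X))
(((41 + R(-8, 8)) + m) - 127) + 136 = (((41 + sqrt(1 - 1*8)) + 93) - 127) + 136 = (((41 + sqrt(1 - 8)) + 93) - 127) + 136 = (((41 + sqrt(-7)) + 93) - 127) + 136 = (((41 + I*sqrt(7)) + 93) - 127) + 136 = ((134 + I*sqrt(7)) - 127) + 136 = (7 + I*sqrt(7)) + 136 = 143 + I*sqrt(7)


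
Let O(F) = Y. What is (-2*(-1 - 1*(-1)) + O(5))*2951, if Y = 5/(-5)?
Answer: -2951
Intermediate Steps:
Y = -1 (Y = 5*(-⅕) = -1)
O(F) = -1
(-2*(-1 - 1*(-1)) + O(5))*2951 = (-2*(-1 - 1*(-1)) - 1)*2951 = (-2*(-1 + 1) - 1)*2951 = (-2*0 - 1)*2951 = (0 - 1)*2951 = -1*2951 = -2951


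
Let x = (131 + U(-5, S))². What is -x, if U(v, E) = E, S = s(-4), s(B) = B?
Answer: -16129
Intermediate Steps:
S = -4
x = 16129 (x = (131 - 4)² = 127² = 16129)
-x = -1*16129 = -16129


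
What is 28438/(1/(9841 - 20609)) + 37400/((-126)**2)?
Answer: -1215388694746/3969 ≈ -3.0622e+8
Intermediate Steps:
28438/(1/(9841 - 20609)) + 37400/((-126)**2) = 28438/(1/(-10768)) + 37400/15876 = 28438/(-1/10768) + 37400*(1/15876) = 28438*(-10768) + 9350/3969 = -306220384 + 9350/3969 = -1215388694746/3969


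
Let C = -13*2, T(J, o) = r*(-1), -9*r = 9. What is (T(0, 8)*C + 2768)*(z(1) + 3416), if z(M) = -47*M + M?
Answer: 9240540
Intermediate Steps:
r = -1 (r = -⅑*9 = -1)
z(M) = -46*M
T(J, o) = 1 (T(J, o) = -1*(-1) = 1)
C = -26
(T(0, 8)*C + 2768)*(z(1) + 3416) = (1*(-26) + 2768)*(-46*1 + 3416) = (-26 + 2768)*(-46 + 3416) = 2742*3370 = 9240540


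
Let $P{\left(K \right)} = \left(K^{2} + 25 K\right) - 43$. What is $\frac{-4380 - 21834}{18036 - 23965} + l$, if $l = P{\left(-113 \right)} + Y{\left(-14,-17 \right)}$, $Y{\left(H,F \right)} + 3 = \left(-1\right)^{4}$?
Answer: $\frac{58717385}{5929} \approx 9903.4$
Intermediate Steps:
$P{\left(K \right)} = -43 + K^{2} + 25 K$
$Y{\left(H,F \right)} = -2$ ($Y{\left(H,F \right)} = -3 + \left(-1\right)^{4} = -3 + 1 = -2$)
$l = 9899$ ($l = \left(-43 + \left(-113\right)^{2} + 25 \left(-113\right)\right) - 2 = \left(-43 + 12769 - 2825\right) - 2 = 9901 - 2 = 9899$)
$\frac{-4380 - 21834}{18036 - 23965} + l = \frac{-4380 - 21834}{18036 - 23965} + 9899 = - \frac{26214}{-5929} + 9899 = \left(-26214\right) \left(- \frac{1}{5929}\right) + 9899 = \frac{26214}{5929} + 9899 = \frac{58717385}{5929}$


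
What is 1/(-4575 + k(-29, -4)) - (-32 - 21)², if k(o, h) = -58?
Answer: -13014098/4633 ≈ -2809.0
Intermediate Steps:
1/(-4575 + k(-29, -4)) - (-32 - 21)² = 1/(-4575 - 58) - (-32 - 21)² = 1/(-4633) - 1*(-53)² = -1/4633 - 1*2809 = -1/4633 - 2809 = -13014098/4633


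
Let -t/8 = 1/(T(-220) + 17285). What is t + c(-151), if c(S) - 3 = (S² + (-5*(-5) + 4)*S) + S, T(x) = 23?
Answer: 79071596/4327 ≈ 18274.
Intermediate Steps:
c(S) = 3 + S² + 30*S (c(S) = 3 + ((S² + (-5*(-5) + 4)*S) + S) = 3 + ((S² + (25 + 4)*S) + S) = 3 + ((S² + 29*S) + S) = 3 + (S² + 30*S) = 3 + S² + 30*S)
t = -2/4327 (t = -8/(23 + 17285) = -8/17308 = -8*1/17308 = -2/4327 ≈ -0.00046221)
t + c(-151) = -2/4327 + (3 + (-151)² + 30*(-151)) = -2/4327 + (3 + 22801 - 4530) = -2/4327 + 18274 = 79071596/4327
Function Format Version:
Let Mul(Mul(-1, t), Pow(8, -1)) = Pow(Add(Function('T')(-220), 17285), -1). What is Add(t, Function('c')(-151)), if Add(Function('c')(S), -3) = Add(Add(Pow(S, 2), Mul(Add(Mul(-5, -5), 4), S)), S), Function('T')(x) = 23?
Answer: Rational(79071596, 4327) ≈ 18274.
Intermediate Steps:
Function('c')(S) = Add(3, Pow(S, 2), Mul(30, S)) (Function('c')(S) = Add(3, Add(Add(Pow(S, 2), Mul(Add(Mul(-5, -5), 4), S)), S)) = Add(3, Add(Add(Pow(S, 2), Mul(Add(25, 4), S)), S)) = Add(3, Add(Add(Pow(S, 2), Mul(29, S)), S)) = Add(3, Add(Pow(S, 2), Mul(30, S))) = Add(3, Pow(S, 2), Mul(30, S)))
t = Rational(-2, 4327) (t = Mul(-8, Pow(Add(23, 17285), -1)) = Mul(-8, Pow(17308, -1)) = Mul(-8, Rational(1, 17308)) = Rational(-2, 4327) ≈ -0.00046221)
Add(t, Function('c')(-151)) = Add(Rational(-2, 4327), Add(3, Pow(-151, 2), Mul(30, -151))) = Add(Rational(-2, 4327), Add(3, 22801, -4530)) = Add(Rational(-2, 4327), 18274) = Rational(79071596, 4327)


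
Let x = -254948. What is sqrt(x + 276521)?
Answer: 3*sqrt(2397) ≈ 146.88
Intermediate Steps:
sqrt(x + 276521) = sqrt(-254948 + 276521) = sqrt(21573) = 3*sqrt(2397)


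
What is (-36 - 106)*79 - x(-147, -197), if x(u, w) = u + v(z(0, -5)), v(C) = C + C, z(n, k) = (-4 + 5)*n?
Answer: -11071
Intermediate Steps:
z(n, k) = n (z(n, k) = 1*n = n)
v(C) = 2*C
x(u, w) = u (x(u, w) = u + 2*0 = u + 0 = u)
(-36 - 106)*79 - x(-147, -197) = (-36 - 106)*79 - 1*(-147) = -142*79 + 147 = -11218 + 147 = -11071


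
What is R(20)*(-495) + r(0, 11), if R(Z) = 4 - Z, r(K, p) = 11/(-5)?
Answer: 39589/5 ≈ 7917.8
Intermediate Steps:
r(K, p) = -11/5 (r(K, p) = 11*(-⅕) = -11/5)
R(20)*(-495) + r(0, 11) = (4 - 1*20)*(-495) - 11/5 = (4 - 20)*(-495) - 11/5 = -16*(-495) - 11/5 = 7920 - 11/5 = 39589/5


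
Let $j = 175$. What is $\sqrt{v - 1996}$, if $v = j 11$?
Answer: $i \sqrt{71} \approx 8.4261 i$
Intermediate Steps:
$v = 1925$ ($v = 175 \cdot 11 = 1925$)
$\sqrt{v - 1996} = \sqrt{1925 - 1996} = \sqrt{-71} = i \sqrt{71}$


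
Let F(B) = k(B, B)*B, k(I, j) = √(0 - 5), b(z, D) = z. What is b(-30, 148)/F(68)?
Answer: 3*I*√5/34 ≈ 0.1973*I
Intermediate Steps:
k(I, j) = I*√5 (k(I, j) = √(-5) = I*√5)
F(B) = I*B*√5 (F(B) = (I*√5)*B = I*B*√5)
b(-30, 148)/F(68) = -30*(-I*√5/340) = -(-3)*I*√5/34 = 3*I*√5/34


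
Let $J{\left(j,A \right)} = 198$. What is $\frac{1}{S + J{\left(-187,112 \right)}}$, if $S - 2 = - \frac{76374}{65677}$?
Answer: $\frac{65677}{13059026} \approx 0.0050292$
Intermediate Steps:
$S = \frac{54980}{65677}$ ($S = 2 - \frac{76374}{65677} = \frac{54980}{65677} \approx 0.83713$)
$\frac{1}{S + J{\left(-187,112 \right)}} = \frac{1}{\frac{54980}{65677} + 198} = \frac{1}{\frac{13059026}{65677}} = \frac{65677}{13059026}$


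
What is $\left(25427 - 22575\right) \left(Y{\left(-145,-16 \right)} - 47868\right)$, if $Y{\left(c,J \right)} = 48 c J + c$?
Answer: $180665644$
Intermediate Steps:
$Y{\left(c,J \right)} = c + 48 J c$ ($Y{\left(c,J \right)} = 48 J c + c = c + 48 J c$)
$\left(25427 - 22575\right) \left(Y{\left(-145,-16 \right)} - 47868\right) = \left(25427 - 22575\right) \left(- 145 \left(1 + 48 \left(-16\right)\right) - 47868\right) = 2852 \left(- 145 \left(1 - 768\right) - 47868\right) = 2852 \left(\left(-145\right) \left(-767\right) - 47868\right) = 2852 \left(111215 - 47868\right) = 2852 \cdot 63347 = 180665644$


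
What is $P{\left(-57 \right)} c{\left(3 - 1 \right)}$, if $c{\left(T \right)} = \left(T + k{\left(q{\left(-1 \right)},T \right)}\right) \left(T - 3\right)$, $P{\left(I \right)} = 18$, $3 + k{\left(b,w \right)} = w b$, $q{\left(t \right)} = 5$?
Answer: $-162$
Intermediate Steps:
$k{\left(b,w \right)} = -3 + b w$ ($k{\left(b,w \right)} = -3 + w b = -3 + b w$)
$c{\left(T \right)} = \left(-3 + T\right) \left(-3 + 6 T\right)$ ($c{\left(T \right)} = \left(T + \left(-3 + 5 T\right)\right) \left(T - 3\right) = \left(-3 + 6 T\right) \left(-3 + T\right) = \left(-3 + T\right) \left(-3 + 6 T\right)$)
$P{\left(-57 \right)} c{\left(3 - 1 \right)} = 18 \left(9 - 21 \left(3 - 1\right) + 6 \left(3 - 1\right)^{2}\right) = 18 \left(9 - 42 + 6 \cdot 2^{2}\right) = 18 \left(9 - 42 + 6 \cdot 4\right) = 18 \left(9 - 42 + 24\right) = 18 \left(-9\right) = -162$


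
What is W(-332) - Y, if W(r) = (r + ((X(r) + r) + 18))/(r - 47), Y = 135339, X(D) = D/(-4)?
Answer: -51292918/379 ≈ -1.3534e+5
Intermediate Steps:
X(D) = -D/4 (X(D) = D*(-1/4) = -D/4)
W(r) = (18 + 7*r/4)/(-47 + r) (W(r) = (r + ((-r/4 + r) + 18))/(r - 47) = (r + (3*r/4 + 18))/(-47 + r) = (r + (18 + 3*r/4))/(-47 + r) = (18 + 7*r/4)/(-47 + r))
W(-332) - Y = (72 + 7*(-332))/(4*(-47 - 332)) - 1*135339 = (1/4)*(72 - 2324)/(-379) - 135339 = (1/4)*(-1/379)*(-2252) - 135339 = 563/379 - 135339 = -51292918/379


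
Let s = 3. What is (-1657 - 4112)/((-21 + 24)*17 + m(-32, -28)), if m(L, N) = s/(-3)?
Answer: -5769/50 ≈ -115.38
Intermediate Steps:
m(L, N) = -1 (m(L, N) = 3/(-3) = 3*(-⅓) = -1)
(-1657 - 4112)/((-21 + 24)*17 + m(-32, -28)) = (-1657 - 4112)/((-21 + 24)*17 - 1) = -5769/(3*17 - 1) = -5769/(51 - 1) = -5769/50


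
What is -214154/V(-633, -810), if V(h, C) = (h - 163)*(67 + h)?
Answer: -107077/225268 ≈ -0.47533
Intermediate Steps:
V(h, C) = (-163 + h)*(67 + h)
-214154/V(-633, -810) = -214154/(-10921 + (-633)**2 - 96*(-633)) = -214154/(-10921 + 400689 + 60768) = -214154/450536 = -214154*1/450536 = -107077/225268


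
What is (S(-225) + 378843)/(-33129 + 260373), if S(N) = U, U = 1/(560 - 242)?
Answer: 120472075/72263592 ≈ 1.6671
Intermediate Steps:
U = 1/318 ≈ 0.0031447
S(N) = 1/318
(S(-225) + 378843)/(-33129 + 260373) = (1/318 + 378843)/(-33129 + 260373) = (120472075/318)/227244 = (120472075/318)*(1/227244) = 120472075/72263592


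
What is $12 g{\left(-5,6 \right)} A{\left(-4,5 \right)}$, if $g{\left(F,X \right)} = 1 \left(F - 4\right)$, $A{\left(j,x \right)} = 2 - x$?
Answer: $324$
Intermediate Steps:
$g{\left(F,X \right)} = -4 + F$ ($g{\left(F,X \right)} = 1 \left(-4 + F\right) = -4 + F$)
$12 g{\left(-5,6 \right)} A{\left(-4,5 \right)} = 12 \left(-4 - 5\right) \left(2 - 5\right) = 12 \left(-9\right) \left(2 - 5\right) = \left(-108\right) \left(-3\right) = 324$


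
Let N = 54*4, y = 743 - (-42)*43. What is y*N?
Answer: 550584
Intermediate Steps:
y = 2549 (y = 743 - 1*(-1806) = 743 + 1806 = 2549)
N = 216
y*N = 2549*216 = 550584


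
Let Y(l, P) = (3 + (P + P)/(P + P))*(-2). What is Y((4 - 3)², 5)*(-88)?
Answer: 704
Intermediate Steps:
Y(l, P) = -8 (Y(l, P) = (3 + (2*P)/((2*P)))*(-2) = (3 + (2*P)*(1/(2*P)))*(-2) = (3 + 1)*(-2) = 4*(-2) = -8)
Y((4 - 3)², 5)*(-88) = -8*(-88) = 704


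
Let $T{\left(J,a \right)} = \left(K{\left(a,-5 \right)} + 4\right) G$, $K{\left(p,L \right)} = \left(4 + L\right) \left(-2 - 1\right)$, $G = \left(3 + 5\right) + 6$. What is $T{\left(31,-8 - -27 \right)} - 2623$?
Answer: $-2525$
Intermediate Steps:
$G = 14$ ($G = 8 + 6 = 14$)
$K{\left(p,L \right)} = -12 - 3 L$ ($K{\left(p,L \right)} = \left(4 + L\right) \left(-3\right) = -12 - 3 L$)
$T{\left(J,a \right)} = 98$ ($T{\left(J,a \right)} = \left(\left(-12 - -15\right) + 4\right) 14 = \left(\left(-12 + 15\right) + 4\right) 14 = \left(3 + 4\right) 14 = 7 \cdot 14 = 98$)
$T{\left(31,-8 - -27 \right)} - 2623 = 98 - 2623 = -2525$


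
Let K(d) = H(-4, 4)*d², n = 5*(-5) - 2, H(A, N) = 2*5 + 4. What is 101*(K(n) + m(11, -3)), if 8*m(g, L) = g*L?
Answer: 8243115/8 ≈ 1.0304e+6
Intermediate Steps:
m(g, L) = L*g/8 (m(g, L) = (g*L)/8 = (L*g)/8 = L*g/8)
H(A, N) = 14 (H(A, N) = 10 + 4 = 14)
n = -27 (n = -25 - 2 = -27)
K(d) = 14*d²
101*(K(n) + m(11, -3)) = 101*(14*(-27)² + (⅛)*(-3)*11) = 101*(14*729 - 33/8) = 101*(10206 - 33/8) = 101*(81615/8) = 8243115/8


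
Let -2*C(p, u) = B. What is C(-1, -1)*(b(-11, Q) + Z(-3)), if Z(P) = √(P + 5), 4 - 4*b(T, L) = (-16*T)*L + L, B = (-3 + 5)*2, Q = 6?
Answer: 529 - 2*√2 ≈ 526.17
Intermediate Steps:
B = 4 (B = 2*2 = 4)
b(T, L) = 1 - L/4 + 4*L*T (b(T, L) = 1 - ((-16*T)*L + L)/4 = 1 - (-16*L*T + L)/4 = 1 - (L - 16*L*T)/4 = 1 + (-L/4 + 4*L*T) = 1 - L/4 + 4*L*T)
C(p, u) = -2 (C(p, u) = -½*4 = -2)
Z(P) = √(5 + P)
C(-1, -1)*(b(-11, Q) + Z(-3)) = -2*((1 - ¼*6 + 4*6*(-11)) + √(5 - 3)) = -2*((1 - 3/2 - 264) + √2) = -2*(-529/2 + √2) = 529 - 2*√2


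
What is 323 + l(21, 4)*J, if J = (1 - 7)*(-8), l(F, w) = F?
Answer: 1331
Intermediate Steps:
J = 48 (J = -6*(-8) = 48)
323 + l(21, 4)*J = 323 + 21*48 = 323 + 1008 = 1331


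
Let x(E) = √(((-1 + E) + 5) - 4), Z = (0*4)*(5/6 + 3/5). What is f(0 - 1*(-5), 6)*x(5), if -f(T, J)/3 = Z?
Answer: 0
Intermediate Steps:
Z = 0 (Z = 0*(5*(⅙) + 3*(⅕)) = 0*(⅚ + ⅗) = 0*(43/30) = 0)
f(T, J) = 0 (f(T, J) = -3*0 = 0)
x(E) = √E (x(E) = √((4 + E) - 4) = √E)
f(0 - 1*(-5), 6)*x(5) = 0*√5 = 0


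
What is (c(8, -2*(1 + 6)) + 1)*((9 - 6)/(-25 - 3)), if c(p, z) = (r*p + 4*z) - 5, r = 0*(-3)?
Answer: 45/7 ≈ 6.4286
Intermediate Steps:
r = 0
c(p, z) = -5 + 4*z (c(p, z) = (0*p + 4*z) - 5 = (0 + 4*z) - 5 = 4*z - 5 = -5 + 4*z)
(c(8, -2*(1 + 6)) + 1)*((9 - 6)/(-25 - 3)) = ((-5 + 4*(-2*(1 + 6))) + 1)*((9 - 6)/(-25 - 3)) = ((-5 + 4*(-2*7)) + 1)*(3/(-28)) = ((-5 + 4*(-14)) + 1)*(3*(-1/28)) = ((-5 - 56) + 1)*(-3/28) = (-61 + 1)*(-3/28) = -60*(-3/28) = 45/7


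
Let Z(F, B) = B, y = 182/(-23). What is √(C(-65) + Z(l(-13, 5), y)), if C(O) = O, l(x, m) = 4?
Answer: I*√38571/23 ≈ 8.5389*I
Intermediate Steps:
y = -182/23 (y = 182*(-1/23) = -182/23 ≈ -7.9130)
√(C(-65) + Z(l(-13, 5), y)) = √(-65 - 182/23) = √(-1677/23) = I*√38571/23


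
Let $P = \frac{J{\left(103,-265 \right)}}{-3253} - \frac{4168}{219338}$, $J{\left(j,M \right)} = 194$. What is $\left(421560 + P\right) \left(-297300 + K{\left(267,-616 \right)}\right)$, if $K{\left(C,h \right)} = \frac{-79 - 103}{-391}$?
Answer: $- \frac{17482287103893233182076}{139490523487} \approx -1.2533 \cdot 10^{11}$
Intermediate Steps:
$K{\left(C,h \right)} = \frac{182}{391}$ ($K{\left(C,h \right)} = \left(-79 - 103\right) \left(- \frac{1}{391}\right) = \left(-182\right) \left(- \frac{1}{391}\right) = \frac{182}{391}$)
$P = - \frac{28055038}{356753257}$ ($P = \frac{194}{-3253} - \frac{4168}{219338} = 194 \left(- \frac{1}{3253}\right) - \frac{2084}{109669} = - \frac{194}{3253} - \frac{2084}{109669} = - \frac{28055038}{356753257} \approx -0.07864$)
$\left(421560 + P\right) \left(-297300 + K{\left(267,-616 \right)}\right) = \left(421560 - \frac{28055038}{356753257}\right) \left(-297300 + \frac{182}{391}\right) = \frac{150392874965882}{356753257} \left(- \frac{116244118}{391}\right) = - \frac{17482287103893233182076}{139490523487}$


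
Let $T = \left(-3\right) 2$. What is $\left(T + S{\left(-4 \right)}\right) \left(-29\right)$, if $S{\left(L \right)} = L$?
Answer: $290$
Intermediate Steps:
$T = -6$
$\left(T + S{\left(-4 \right)}\right) \left(-29\right) = \left(-6 - 4\right) \left(-29\right) = \left(-10\right) \left(-29\right) = 290$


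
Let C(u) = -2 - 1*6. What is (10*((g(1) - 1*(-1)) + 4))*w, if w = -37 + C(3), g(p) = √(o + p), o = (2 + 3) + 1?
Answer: -2250 - 450*√7 ≈ -3440.6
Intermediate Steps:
C(u) = -8 (C(u) = -2 - 6 = -8)
o = 6 (o = 5 + 1 = 6)
g(p) = √(6 + p)
w = -45 (w = -37 - 8 = -45)
(10*((g(1) - 1*(-1)) + 4))*w = (10*((√(6 + 1) - 1*(-1)) + 4))*(-45) = (10*((√7 + 1) + 4))*(-45) = (10*((1 + √7) + 4))*(-45) = (10*(5 + √7))*(-45) = (50 + 10*√7)*(-45) = -2250 - 450*√7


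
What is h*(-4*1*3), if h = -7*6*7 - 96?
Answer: 4680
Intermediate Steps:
h = -390 (h = -42*7 - 96 = -294 - 96 = -390)
h*(-4*1*3) = -390*(-4*1)*3 = -(-1560)*3 = -390*(-12) = 4680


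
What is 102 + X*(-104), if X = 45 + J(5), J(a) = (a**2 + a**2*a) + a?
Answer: -20698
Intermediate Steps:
J(a) = a + a**2 + a**3 (J(a) = (a**2 + a**3) + a = a + a**2 + a**3)
X = 200 (X = 45 + 5*(1 + 5 + 5**2) = 45 + 5*(1 + 5 + 25) = 45 + 5*31 = 45 + 155 = 200)
102 + X*(-104) = 102 + 200*(-104) = 102 - 20800 = -20698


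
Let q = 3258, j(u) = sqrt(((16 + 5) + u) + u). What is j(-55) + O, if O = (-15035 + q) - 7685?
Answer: -19462 + I*sqrt(89) ≈ -19462.0 + 9.434*I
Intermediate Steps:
j(u) = sqrt(21 + 2*u) (j(u) = sqrt((21 + u) + u) = sqrt(21 + 2*u))
O = -19462 (O = (-15035 + 3258) - 7685 = -11777 - 7685 = -19462)
j(-55) + O = sqrt(21 + 2*(-55)) - 19462 = sqrt(21 - 110) - 19462 = sqrt(-89) - 19462 = I*sqrt(89) - 19462 = -19462 + I*sqrt(89)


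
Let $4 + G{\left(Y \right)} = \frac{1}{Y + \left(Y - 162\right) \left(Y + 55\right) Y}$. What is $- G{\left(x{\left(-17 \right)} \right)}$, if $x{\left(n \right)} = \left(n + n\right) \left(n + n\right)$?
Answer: $\frac{5566070639}{1391517660} \approx 4.0$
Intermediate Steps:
$x{\left(n \right)} = 4 n^{2}$ ($x{\left(n \right)} = 2 n 2 n = 4 n^{2}$)
$G{\left(Y \right)} = -4 + \frac{1}{Y + Y \left(-162 + Y\right) \left(55 + Y\right)}$ ($G{\left(Y \right)} = -4 + \frac{1}{Y + \left(Y - 162\right) \left(Y + 55\right) Y} = -4 + \frac{1}{Y + \left(-162 + Y\right) \left(55 + Y\right) Y} = -4 + \frac{1}{Y + Y \left(-162 + Y\right) \left(55 + Y\right)}$)
$- G{\left(x{\left(-17 \right)} \right)} = - \frac{-1 - 35636 \cdot 4 \left(-17\right)^{2} - 428 \left(4 \left(-17\right)^{2}\right)^{2} + 4 \left(4 \left(-17\right)^{2}\right)^{3}}{4 \left(-17\right)^{2} \left(8909 - \left(4 \left(-17\right)^{2}\right)^{2} + 107 \cdot 4 \left(-17\right)^{2}\right)} = - \frac{-1 - 35636 \cdot 4 \cdot 289 - 428 \left(4 \cdot 289\right)^{2} + 4 \left(4 \cdot 289\right)^{3}}{4 \cdot 289 \left(8909 - \left(4 \cdot 289\right)^{2} + 107 \cdot 4 \cdot 289\right)} = - \frac{-1 - 41195216 - 428 \cdot 1156^{2} + 4 \cdot 1156^{3}}{1156 \left(8909 - 1156^{2} + 107 \cdot 1156\right)} = - \frac{-1 - 41195216 - 571951808 + 4 \cdot 1544804416}{1156 \left(8909 - 1336336 + 123692\right)} = - \frac{-1 - 41195216 - 571951808 + 6179217664}{1156 \left(8909 - 1336336 + 123692\right)} = - \frac{5566070639}{1156 \left(-1203735\right)} = - \frac{\left(-1\right) 5566070639}{1156 \cdot 1203735} = \left(-1\right) \left(- \frac{5566070639}{1391517660}\right) = \frac{5566070639}{1391517660}$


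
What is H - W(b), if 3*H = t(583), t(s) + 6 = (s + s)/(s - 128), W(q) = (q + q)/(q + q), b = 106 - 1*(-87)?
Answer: -2929/1365 ≈ -2.1458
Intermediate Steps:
b = 193 (b = 106 + 87 = 193)
W(q) = 1 (W(q) = (2*q)/((2*q)) = (2*q)*(1/(2*q)) = 1)
t(s) = -6 + 2*s/(-128 + s) (t(s) = -6 + (s + s)/(s - 128) = -6 + (2*s)/(-128 + s) = -6 + 2*s/(-128 + s))
H = -1564/1365 (H = (4*(192 - 1*583)/(-128 + 583))/3 = (4*(192 - 583)/455)/3 = (4*(1/455)*(-391))/3 = (⅓)*(-1564/455) = -1564/1365 ≈ -1.1458)
H - W(b) = -1564/1365 - 1*1 = -1564/1365 - 1 = -2929/1365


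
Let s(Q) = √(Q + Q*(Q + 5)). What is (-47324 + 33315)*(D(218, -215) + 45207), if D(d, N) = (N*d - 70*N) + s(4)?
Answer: -187538483 - 28018*√10 ≈ -1.8763e+8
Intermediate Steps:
s(Q) = √(Q + Q*(5 + Q))
D(d, N) = -70*N + 2*√10 + N*d (D(d, N) = (N*d - 70*N) + √(4*(6 + 4)) = (-70*N + N*d) + √(4*10) = (-70*N + N*d) + √40 = (-70*N + N*d) + 2*√10 = -70*N + 2*√10 + N*d)
(-47324 + 33315)*(D(218, -215) + 45207) = (-47324 + 33315)*((-70*(-215) + 2*√10 - 215*218) + 45207) = -14009*((15050 + 2*√10 - 46870) + 45207) = -14009*((-31820 + 2*√10) + 45207) = -14009*(13387 + 2*√10) = -187538483 - 28018*√10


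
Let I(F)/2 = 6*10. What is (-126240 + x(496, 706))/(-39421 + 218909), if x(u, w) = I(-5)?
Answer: -15765/22436 ≈ -0.70267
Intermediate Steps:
I(F) = 120 (I(F) = 2*(6*10) = 2*60 = 120)
x(u, w) = 120
(-126240 + x(496, 706))/(-39421 + 218909) = (-126240 + 120)/(-39421 + 218909) = -126120/179488 = -126120*1/179488 = -15765/22436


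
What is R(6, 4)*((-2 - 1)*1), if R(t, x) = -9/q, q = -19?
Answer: -27/19 ≈ -1.4211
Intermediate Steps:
R(t, x) = 9/19 (R(t, x) = -9/(-19) = -9*(-1/19) = 9/19)
R(6, 4)*((-2 - 1)*1) = 9*((-2 - 1)*1)/19 = 9*(-3*1)/19 = (9/19)*(-3) = -27/19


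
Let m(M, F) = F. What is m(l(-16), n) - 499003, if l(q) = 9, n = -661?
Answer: -499664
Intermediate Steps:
m(l(-16), n) - 499003 = -661 - 499003 = -499664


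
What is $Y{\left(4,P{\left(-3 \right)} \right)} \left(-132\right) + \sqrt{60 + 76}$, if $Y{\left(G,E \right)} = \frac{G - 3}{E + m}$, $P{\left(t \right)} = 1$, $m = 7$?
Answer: $- \frac{33}{2} + 2 \sqrt{34} \approx -4.8381$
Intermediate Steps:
$Y{\left(G,E \right)} = \frac{-3 + G}{7 + E}$ ($Y{\left(G,E \right)} = \frac{G - 3}{E + 7} = \frac{-3 + G}{7 + E}$)
$Y{\left(4,P{\left(-3 \right)} \right)} \left(-132\right) + \sqrt{60 + 76} = \frac{-3 + 4}{7 + 1} \left(-132\right) + \sqrt{60 + 76} = \frac{1}{8} \cdot 1 \left(-132\right) + \sqrt{136} = \frac{1}{8} \cdot 1 \left(-132\right) + 2 \sqrt{34} = \frac{1}{8} \left(-132\right) + 2 \sqrt{34} = - \frac{33}{2} + 2 \sqrt{34}$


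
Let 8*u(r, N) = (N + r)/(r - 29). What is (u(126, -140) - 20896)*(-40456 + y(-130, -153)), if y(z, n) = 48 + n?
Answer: 328854594455/388 ≈ 8.4756e+8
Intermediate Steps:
u(r, N) = (N + r)/(8*(-29 + r)) (u(r, N) = ((N + r)/(r - 29))/8 = ((N + r)/(-29 + r))/8 = (N + r)/(8*(-29 + r)))
(u(126, -140) - 20896)*(-40456 + y(-130, -153)) = ((-140 + 126)/(8*(-29 + 126)) - 20896)*(-40456 + (48 - 153)) = ((⅛)*(-14)/97 - 20896)*(-40456 - 105) = ((⅛)*(1/97)*(-14) - 20896)*(-40561) = (-7/388 - 20896)*(-40561) = -8107655/388*(-40561) = 328854594455/388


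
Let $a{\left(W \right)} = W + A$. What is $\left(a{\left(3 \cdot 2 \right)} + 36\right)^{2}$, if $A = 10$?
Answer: $2704$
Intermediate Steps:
$a{\left(W \right)} = 10 + W$ ($a{\left(W \right)} = W + 10 = 10 + W$)
$\left(a{\left(3 \cdot 2 \right)} + 36\right)^{2} = \left(\left(10 + 3 \cdot 2\right) + 36\right)^{2} = \left(\left(10 + 6\right) + 36\right)^{2} = \left(16 + 36\right)^{2} = 52^{2} = 2704$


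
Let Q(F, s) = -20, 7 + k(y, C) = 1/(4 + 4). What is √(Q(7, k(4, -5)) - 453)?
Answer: I*√473 ≈ 21.749*I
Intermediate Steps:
k(y, C) = -55/8 (k(y, C) = -7 + 1/(4 + 4) = -7 + 1/8 = -7 + ⅛ = -55/8)
√(Q(7, k(4, -5)) - 453) = √(-20 - 453) = √(-473) = I*√473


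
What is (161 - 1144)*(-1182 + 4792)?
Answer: -3548630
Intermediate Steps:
(161 - 1144)*(-1182 + 4792) = -983*3610 = -3548630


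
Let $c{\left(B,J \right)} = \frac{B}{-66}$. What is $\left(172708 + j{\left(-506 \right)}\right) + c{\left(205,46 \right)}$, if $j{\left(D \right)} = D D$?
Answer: $\frac{28296899}{66} \approx 4.2874 \cdot 10^{5}$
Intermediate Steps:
$j{\left(D \right)} = D^{2}$
$c{\left(B,J \right)} = - \frac{B}{66}$ ($c{\left(B,J \right)} = B \left(- \frac{1}{66}\right) = - \frac{B}{66}$)
$\left(172708 + j{\left(-506 \right)}\right) + c{\left(205,46 \right)} = \left(172708 + \left(-506\right)^{2}\right) - \frac{205}{66} = \left(172708 + 256036\right) - \frac{205}{66} = 428744 - \frac{205}{66} = \frac{28296899}{66}$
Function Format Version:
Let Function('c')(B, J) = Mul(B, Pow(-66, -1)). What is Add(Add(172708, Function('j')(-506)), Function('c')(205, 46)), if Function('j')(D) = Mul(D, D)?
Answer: Rational(28296899, 66) ≈ 4.2874e+5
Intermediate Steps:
Function('j')(D) = Pow(D, 2)
Function('c')(B, J) = Mul(Rational(-1, 66), B) (Function('c')(B, J) = Mul(B, Rational(-1, 66)) = Mul(Rational(-1, 66), B))
Add(Add(172708, Function('j')(-506)), Function('c')(205, 46)) = Add(Add(172708, Pow(-506, 2)), Mul(Rational(-1, 66), 205)) = Add(Add(172708, 256036), Rational(-205, 66)) = Add(428744, Rational(-205, 66)) = Rational(28296899, 66)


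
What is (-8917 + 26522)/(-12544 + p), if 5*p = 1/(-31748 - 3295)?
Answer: -3084660075/2197896961 ≈ -1.4035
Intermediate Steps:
p = -1/175215 (p = 1/(5*(-31748 - 3295)) = (⅕)/(-35043) = (⅕)*(-1/35043) = -1/175215 ≈ -5.7073e-6)
(-8917 + 26522)/(-12544 + p) = (-8917 + 26522)/(-12544 - 1/175215) = 17605/(-2197896961/175215) = 17605*(-175215/2197896961) = -3084660075/2197896961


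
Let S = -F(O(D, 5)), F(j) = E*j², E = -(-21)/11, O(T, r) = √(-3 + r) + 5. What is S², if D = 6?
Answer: 409689/121 + 238140*√2/121 ≈ 6169.2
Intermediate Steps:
O(T, r) = 5 + √(-3 + r)
E = 21/11 (E = -(-21)/11 = -1*(-21/11) = 21/11 ≈ 1.9091)
F(j) = 21*j²/11
S = -21*(5 + √2)²/11 (S = -21*(5 + √(-3 + 5))²/11 = -21*(5 + √2)²/11 ≈ -78.544)
S² = (-567/11 - 210*√2/11)²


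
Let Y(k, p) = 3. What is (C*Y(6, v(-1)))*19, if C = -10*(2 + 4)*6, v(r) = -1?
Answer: -20520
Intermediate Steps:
C = -360 (C = -60*6 = -10*36 = -360)
(C*Y(6, v(-1)))*19 = -360*3*19 = -1080*19 = -20520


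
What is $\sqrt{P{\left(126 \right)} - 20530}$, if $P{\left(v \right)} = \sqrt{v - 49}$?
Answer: $\sqrt{-20530 + \sqrt{77}} \approx 143.25 i$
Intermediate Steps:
$P{\left(v \right)} = \sqrt{-49 + v}$
$\sqrt{P{\left(126 \right)} - 20530} = \sqrt{\sqrt{-49 + 126} - 20530} = \sqrt{\sqrt{77} - 20530} = \sqrt{-20530 + \sqrt{77}}$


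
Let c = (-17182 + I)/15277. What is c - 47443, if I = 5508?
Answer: -724798385/15277 ≈ -47444.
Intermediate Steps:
c = -11674/15277 (c = (-17182 + 5508)/15277 = -11674*1/15277 = -11674/15277 ≈ -0.76416)
c - 47443 = -11674/15277 - 47443 = -724798385/15277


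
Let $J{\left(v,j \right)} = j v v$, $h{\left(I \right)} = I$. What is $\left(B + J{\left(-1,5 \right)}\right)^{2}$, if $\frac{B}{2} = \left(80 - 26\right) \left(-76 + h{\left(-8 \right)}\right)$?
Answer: $82210489$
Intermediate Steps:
$J{\left(v,j \right)} = j v^{2}$
$B = -9072$ ($B = 2 \left(80 - 26\right) \left(-76 - 8\right) = 2 \cdot 54 \left(-84\right) = 2 \left(-4536\right) = -9072$)
$\left(B + J{\left(-1,5 \right)}\right)^{2} = \left(-9072 + 5 \left(-1\right)^{2}\right)^{2} = \left(-9072 + 5 \cdot 1\right)^{2} = \left(-9072 + 5\right)^{2} = \left(-9067\right)^{2} = 82210489$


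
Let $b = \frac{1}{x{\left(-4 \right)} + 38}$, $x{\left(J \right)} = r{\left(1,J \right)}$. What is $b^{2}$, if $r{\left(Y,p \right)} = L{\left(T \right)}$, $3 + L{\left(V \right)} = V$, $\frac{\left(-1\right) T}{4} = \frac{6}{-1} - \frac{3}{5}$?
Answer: $\frac{25}{94249} \approx 0.00026525$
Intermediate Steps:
$T = \frac{132}{5}$ ($T = - 4 \left(\frac{6}{-1} - \frac{3}{5}\right) = - 4 \left(6 \left(-1\right) - \frac{3}{5}\right) = - 4 \left(-6 - \frac{3}{5}\right) = \left(-4\right) \left(- \frac{33}{5}\right) = \frac{132}{5} \approx 26.4$)
$L{\left(V \right)} = -3 + V$
$r{\left(Y,p \right)} = \frac{117}{5}$ ($r{\left(Y,p \right)} = -3 + \frac{132}{5} = \frac{117}{5}$)
$x{\left(J \right)} = \frac{117}{5}$
$b = \frac{5}{307}$ ($b = \frac{1}{\frac{117}{5} + 38} = \frac{1}{\frac{307}{5}} = \frac{5}{307} \approx 0.016287$)
$b^{2} = \left(\frac{5}{307}\right)^{2} = \frac{25}{94249}$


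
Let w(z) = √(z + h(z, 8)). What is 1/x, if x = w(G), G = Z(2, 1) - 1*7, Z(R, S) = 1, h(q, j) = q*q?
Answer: √30/30 ≈ 0.18257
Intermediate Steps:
h(q, j) = q²
G = -6 (G = 1 - 1*7 = 1 - 7 = -6)
w(z) = √(z + z²)
x = √30 (x = √(-6*(1 - 6)) = √(-6*(-5)) = √30 ≈ 5.4772)
1/x = 1/(√30) = √30/30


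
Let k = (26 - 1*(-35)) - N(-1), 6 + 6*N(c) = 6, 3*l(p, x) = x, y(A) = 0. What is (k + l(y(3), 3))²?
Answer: 3844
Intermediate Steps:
l(p, x) = x/3
N(c) = 0 (N(c) = -1 + (⅙)*6 = -1 + 1 = 0)
k = 61 (k = (26 - 1*(-35)) - 1*0 = (26 + 35) + 0 = 61 + 0 = 61)
(k + l(y(3), 3))² = (61 + (⅓)*3)² = (61 + 1)² = 62² = 3844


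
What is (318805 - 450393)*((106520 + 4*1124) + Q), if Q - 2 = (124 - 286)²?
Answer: -18062032056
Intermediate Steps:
Q = 26246 (Q = 2 + (124 - 286)² = 2 + (-162)² = 2 + 26244 = 26246)
(318805 - 450393)*((106520 + 4*1124) + Q) = (318805 - 450393)*((106520 + 4*1124) + 26246) = -131588*((106520 + 4496) + 26246) = -131588*(111016 + 26246) = -131588*137262 = -18062032056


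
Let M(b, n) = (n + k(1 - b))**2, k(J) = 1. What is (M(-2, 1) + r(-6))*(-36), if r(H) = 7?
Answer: -396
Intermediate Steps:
M(b, n) = (1 + n)**2 (M(b, n) = (n + 1)**2 = (1 + n)**2)
(M(-2, 1) + r(-6))*(-36) = ((1 + 1)**2 + 7)*(-36) = (2**2 + 7)*(-36) = (4 + 7)*(-36) = 11*(-36) = -396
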